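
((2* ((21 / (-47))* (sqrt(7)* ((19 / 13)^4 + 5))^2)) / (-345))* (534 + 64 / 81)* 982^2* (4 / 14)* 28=271450730418420775839232 / 39681220923045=6840785744.59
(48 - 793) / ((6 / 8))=-993.33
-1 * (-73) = 73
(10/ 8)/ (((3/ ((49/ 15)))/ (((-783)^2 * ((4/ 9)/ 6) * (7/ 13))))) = 865389/ 26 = 33284.19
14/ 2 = 7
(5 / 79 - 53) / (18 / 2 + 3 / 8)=-11152 / 1975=-5.65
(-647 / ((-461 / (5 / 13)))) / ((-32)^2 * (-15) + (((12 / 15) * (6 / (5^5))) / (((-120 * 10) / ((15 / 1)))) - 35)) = -505468750 / 14415974236729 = -0.00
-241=-241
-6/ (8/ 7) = -21/ 4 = -5.25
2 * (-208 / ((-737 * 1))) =416 / 737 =0.56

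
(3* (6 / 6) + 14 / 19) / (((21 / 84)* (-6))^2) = 284 / 171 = 1.66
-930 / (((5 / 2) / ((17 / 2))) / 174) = -550188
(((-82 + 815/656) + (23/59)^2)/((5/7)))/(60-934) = 1288461391/9979052320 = 0.13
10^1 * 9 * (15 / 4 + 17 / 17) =855 / 2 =427.50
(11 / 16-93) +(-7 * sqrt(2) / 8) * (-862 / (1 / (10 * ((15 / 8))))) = 19907.76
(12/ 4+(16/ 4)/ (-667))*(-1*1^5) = -1997/ 667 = -2.99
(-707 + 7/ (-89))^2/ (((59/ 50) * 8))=24751155625/ 467339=52961.89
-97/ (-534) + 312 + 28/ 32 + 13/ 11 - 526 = -4975549/ 23496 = -211.76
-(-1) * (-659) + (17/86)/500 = -28336983/43000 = -659.00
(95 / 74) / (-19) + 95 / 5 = 1401 / 74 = 18.93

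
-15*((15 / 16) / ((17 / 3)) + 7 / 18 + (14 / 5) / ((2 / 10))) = -178145 / 816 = -218.31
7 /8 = 0.88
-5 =-5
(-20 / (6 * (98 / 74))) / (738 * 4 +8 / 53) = -9805 / 11500104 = -0.00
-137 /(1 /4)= -548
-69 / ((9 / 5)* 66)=-115 / 198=-0.58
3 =3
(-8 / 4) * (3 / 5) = -6 / 5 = -1.20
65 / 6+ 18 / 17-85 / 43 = 43489 / 4386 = 9.92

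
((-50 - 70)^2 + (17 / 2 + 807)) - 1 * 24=30383 / 2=15191.50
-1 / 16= -0.06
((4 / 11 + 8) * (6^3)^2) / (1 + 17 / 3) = 3219264 / 55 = 58532.07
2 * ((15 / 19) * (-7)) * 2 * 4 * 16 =-26880 / 19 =-1414.74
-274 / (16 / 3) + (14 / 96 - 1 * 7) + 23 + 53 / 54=-14795 / 432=-34.25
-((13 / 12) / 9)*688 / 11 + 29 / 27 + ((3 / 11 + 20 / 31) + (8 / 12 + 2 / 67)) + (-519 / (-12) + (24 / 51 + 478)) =2409070193 / 4660788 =516.88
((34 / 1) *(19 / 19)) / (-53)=-0.64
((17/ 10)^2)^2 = 83521/ 10000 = 8.35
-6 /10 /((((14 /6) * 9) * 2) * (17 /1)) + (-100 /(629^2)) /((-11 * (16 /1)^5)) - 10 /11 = -36333774830741 /39930242007040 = -0.91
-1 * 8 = -8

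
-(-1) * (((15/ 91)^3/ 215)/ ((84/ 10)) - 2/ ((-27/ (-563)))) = -510809579117/ 12248543034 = -41.70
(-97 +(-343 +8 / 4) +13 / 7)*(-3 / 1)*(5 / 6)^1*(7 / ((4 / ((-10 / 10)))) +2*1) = 15265 / 56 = 272.59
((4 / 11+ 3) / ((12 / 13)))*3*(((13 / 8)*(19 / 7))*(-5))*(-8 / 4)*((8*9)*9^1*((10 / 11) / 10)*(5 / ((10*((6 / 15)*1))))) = 240584175 / 6776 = 35505.34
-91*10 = -910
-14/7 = -2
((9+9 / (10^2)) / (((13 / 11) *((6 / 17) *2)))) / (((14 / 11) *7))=623271 / 509600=1.22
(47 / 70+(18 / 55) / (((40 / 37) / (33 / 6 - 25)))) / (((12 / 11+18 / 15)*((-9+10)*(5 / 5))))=-80569 / 35280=-2.28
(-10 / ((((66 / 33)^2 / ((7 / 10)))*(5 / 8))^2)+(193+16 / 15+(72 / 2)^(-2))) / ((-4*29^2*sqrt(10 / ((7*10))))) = -31311917*sqrt(7) / 544968000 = -0.15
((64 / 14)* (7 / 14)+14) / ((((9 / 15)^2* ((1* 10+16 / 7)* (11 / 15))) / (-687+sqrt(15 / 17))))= -1631625 / 473+2375* sqrt(255) / 8041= -3444.81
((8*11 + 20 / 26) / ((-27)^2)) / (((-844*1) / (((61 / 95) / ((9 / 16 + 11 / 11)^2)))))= -4505216 / 118729040625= -0.00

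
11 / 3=3.67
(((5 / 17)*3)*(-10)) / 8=-75 / 68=-1.10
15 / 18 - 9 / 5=-29 / 30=-0.97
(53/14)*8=212/7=30.29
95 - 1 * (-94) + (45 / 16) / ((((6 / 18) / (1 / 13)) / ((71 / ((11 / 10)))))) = 264141 / 1144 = 230.89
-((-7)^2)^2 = -2401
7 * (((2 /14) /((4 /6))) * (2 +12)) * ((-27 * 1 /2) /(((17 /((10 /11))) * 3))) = -945 /187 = -5.05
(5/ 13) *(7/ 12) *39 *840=7350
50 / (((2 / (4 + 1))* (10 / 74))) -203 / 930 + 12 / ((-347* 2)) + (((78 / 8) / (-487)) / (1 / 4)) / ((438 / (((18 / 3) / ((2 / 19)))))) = 5304695641312 / 5736331605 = 924.75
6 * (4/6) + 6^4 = 1300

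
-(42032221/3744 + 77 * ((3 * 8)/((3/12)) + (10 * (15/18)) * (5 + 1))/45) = -214837777/18720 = -11476.38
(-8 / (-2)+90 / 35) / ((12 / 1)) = 23 / 42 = 0.55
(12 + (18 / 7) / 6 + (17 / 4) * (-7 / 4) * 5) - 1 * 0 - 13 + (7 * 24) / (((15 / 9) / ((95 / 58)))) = 413615 / 3248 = 127.34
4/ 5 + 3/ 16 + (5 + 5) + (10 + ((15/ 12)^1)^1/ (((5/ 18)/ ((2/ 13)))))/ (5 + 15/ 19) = 29365/ 2288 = 12.83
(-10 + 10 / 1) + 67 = 67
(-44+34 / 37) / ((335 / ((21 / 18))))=-0.15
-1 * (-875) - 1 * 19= 856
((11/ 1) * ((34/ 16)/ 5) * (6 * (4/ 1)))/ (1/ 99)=55539/ 5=11107.80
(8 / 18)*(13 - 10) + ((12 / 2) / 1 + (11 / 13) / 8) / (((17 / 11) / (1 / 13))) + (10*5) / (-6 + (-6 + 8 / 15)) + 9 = 18610237 / 2964936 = 6.28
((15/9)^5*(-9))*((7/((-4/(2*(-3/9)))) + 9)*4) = -381250/81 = -4706.79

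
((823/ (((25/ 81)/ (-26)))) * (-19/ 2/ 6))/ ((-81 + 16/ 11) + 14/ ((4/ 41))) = 20124819/ 11725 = 1716.40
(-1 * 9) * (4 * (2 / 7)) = -72 / 7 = -10.29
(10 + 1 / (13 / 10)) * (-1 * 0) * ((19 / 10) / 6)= 0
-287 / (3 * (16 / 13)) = -3731 / 48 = -77.73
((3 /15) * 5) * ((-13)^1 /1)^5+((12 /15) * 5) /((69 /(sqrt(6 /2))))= -371293+4 * sqrt(3) /69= -371292.90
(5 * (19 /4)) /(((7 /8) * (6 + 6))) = 95 /42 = 2.26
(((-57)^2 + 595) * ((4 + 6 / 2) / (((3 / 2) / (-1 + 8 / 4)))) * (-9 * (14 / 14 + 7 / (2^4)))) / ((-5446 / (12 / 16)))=198927 / 6224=31.96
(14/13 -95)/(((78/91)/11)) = -31339/26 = -1205.35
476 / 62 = 238 / 31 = 7.68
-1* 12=-12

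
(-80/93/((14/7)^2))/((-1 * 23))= 20/2139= 0.01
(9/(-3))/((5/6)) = -18/5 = -3.60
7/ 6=1.17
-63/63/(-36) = 1/36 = 0.03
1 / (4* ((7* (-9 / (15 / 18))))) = -5 / 1512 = -0.00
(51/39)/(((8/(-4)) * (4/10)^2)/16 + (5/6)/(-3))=-3825/871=-4.39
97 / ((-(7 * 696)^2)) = -97 / 23736384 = -0.00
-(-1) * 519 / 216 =173 / 72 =2.40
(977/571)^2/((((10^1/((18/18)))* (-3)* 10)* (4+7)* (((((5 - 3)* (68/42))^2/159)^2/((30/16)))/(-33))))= 14079324210675507/1115392833986560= 12.62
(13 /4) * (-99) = -1287 /4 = -321.75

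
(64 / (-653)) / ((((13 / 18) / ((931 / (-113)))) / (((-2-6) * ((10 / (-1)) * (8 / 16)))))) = 44.72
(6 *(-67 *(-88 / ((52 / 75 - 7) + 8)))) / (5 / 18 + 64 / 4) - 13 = 47273857 / 37211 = 1270.43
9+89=98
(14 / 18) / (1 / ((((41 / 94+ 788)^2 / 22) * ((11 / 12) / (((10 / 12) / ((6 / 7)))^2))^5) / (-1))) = -16411406705925773832576 / 870518729130859375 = -18852.45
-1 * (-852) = 852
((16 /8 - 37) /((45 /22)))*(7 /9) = -1078 /81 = -13.31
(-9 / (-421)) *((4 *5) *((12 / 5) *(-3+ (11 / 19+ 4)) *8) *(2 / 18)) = 11520 / 7999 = 1.44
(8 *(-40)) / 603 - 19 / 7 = -13697 / 4221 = -3.24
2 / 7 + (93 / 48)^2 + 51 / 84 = 8327 / 1792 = 4.65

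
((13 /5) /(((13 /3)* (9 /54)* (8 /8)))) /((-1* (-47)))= 0.08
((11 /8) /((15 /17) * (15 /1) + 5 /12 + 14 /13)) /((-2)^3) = -663 /56816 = -0.01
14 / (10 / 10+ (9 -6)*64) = 0.07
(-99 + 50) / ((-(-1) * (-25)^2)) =-49 / 625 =-0.08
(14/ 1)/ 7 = 2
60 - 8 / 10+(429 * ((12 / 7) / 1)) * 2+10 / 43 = 2303086 / 1505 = 1530.29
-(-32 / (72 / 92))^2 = -135424 / 81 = -1671.90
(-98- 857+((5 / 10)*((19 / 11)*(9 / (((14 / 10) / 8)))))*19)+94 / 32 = -133261 / 1232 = -108.17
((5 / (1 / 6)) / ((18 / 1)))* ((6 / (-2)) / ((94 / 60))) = -150 / 47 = -3.19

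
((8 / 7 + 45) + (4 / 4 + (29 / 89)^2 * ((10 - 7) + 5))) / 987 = 2661026 / 54726189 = 0.05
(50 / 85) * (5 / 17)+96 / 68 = 458 / 289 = 1.58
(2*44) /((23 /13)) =1144 /23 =49.74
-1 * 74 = -74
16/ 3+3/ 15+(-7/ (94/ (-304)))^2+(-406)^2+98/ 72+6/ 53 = 3484678661077/ 21073860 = 165355.50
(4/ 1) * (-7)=-28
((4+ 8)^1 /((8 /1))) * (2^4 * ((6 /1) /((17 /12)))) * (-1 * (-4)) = 6912 /17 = 406.59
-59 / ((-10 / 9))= 531 / 10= 53.10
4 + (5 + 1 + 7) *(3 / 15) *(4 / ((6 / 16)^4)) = 214612 / 405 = 529.91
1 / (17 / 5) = 5 / 17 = 0.29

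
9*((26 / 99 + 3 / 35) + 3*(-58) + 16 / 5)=-118123 / 77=-1534.06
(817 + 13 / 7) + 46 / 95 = 544862 / 665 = 819.34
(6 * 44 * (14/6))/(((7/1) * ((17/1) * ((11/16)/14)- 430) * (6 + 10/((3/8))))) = -4224/672931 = -0.01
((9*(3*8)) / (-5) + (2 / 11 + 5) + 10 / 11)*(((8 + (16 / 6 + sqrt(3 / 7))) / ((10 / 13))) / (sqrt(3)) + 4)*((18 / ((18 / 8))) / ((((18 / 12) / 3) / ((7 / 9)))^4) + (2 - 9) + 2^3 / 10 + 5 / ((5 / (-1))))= -552074890432*sqrt(3) / 81192375 - 10616824816 / 1804275 - 17252340326*sqrt(7) / 63149625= -18384.31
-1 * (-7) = 7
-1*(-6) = 6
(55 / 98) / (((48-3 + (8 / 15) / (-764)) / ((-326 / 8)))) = -25684725 / 50537816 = -0.51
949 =949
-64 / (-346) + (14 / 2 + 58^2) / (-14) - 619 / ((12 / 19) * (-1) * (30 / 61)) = 763904531 / 435960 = 1752.24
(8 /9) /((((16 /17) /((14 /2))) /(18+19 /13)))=30107 /234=128.66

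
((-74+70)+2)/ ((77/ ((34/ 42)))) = -34/ 1617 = -0.02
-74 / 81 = -0.91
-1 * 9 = -9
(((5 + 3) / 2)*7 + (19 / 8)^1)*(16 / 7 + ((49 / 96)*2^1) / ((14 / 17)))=191889 / 1792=107.08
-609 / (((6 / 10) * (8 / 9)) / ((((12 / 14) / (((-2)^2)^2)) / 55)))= -783 / 704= -1.11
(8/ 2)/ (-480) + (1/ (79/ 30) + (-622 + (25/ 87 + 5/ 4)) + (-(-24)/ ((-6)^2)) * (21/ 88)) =-1874749181/ 3024120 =-619.93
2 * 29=58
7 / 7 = 1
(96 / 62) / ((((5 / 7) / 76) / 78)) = 12850.37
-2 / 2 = -1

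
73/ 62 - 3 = -113/ 62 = -1.82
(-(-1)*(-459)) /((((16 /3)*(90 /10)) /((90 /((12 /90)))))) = -103275 /16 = -6454.69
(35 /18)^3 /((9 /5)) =4.08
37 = 37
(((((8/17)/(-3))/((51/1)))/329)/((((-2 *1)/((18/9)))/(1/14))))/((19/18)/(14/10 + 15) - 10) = -656/9760540055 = -0.00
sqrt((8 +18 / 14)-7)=4* sqrt(7) / 7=1.51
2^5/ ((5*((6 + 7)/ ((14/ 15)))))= 448/ 975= 0.46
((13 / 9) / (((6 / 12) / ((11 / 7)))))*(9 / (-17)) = -286 / 119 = -2.40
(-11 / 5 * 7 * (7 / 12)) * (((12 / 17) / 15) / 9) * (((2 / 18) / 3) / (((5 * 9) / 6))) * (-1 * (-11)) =-11858 / 4647375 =-0.00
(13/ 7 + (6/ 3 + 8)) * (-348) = -28884/ 7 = -4126.29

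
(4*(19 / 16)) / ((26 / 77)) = 1463 / 104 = 14.07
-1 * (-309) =309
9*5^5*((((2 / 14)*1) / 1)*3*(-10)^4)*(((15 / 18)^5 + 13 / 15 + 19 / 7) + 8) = 1444358967.55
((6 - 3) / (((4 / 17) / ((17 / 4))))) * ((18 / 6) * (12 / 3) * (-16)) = -10404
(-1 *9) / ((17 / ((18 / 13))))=-162 / 221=-0.73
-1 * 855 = -855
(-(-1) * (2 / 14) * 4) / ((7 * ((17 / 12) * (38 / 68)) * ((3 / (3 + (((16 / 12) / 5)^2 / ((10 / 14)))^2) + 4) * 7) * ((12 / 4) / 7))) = 121901408 / 17721166981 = 0.01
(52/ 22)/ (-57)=-26/ 627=-0.04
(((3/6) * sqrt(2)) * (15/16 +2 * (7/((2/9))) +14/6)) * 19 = 60439 * sqrt(2)/96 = 890.35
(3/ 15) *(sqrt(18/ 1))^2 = 18/ 5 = 3.60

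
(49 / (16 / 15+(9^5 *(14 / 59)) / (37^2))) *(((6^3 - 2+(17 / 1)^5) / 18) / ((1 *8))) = 9367211970515 / 219082016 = 42756.64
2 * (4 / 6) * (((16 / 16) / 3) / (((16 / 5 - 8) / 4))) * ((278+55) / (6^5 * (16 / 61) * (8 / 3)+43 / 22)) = -99308 / 4381017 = -0.02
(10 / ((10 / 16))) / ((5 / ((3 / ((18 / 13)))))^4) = 28561 / 50625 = 0.56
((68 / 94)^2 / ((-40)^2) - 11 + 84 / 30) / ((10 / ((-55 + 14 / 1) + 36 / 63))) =292914339 / 8836000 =33.15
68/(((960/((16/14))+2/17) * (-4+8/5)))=-0.03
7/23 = 0.30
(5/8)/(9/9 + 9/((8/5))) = 5/53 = 0.09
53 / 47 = 1.13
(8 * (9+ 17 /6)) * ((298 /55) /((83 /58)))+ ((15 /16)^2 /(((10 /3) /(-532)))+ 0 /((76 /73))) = 382414243 /1752960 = 218.15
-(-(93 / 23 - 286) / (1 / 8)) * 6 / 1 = -311280 / 23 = -13533.91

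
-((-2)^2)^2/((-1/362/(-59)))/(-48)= 21358/3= 7119.33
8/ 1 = 8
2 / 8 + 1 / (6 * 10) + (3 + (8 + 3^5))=3814 / 15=254.27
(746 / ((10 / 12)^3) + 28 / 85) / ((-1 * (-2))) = 1370006 / 2125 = 644.71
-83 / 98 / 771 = -83 / 75558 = -0.00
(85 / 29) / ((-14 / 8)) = -1.67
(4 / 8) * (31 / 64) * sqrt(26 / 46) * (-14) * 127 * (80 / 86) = -137795 * sqrt(299) / 7912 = -301.15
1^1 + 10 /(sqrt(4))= 6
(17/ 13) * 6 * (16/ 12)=136/ 13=10.46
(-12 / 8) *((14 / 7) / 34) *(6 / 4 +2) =-21 / 68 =-0.31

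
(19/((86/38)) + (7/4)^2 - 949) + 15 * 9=-552149/688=-802.54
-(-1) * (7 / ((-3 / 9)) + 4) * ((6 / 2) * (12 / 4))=-153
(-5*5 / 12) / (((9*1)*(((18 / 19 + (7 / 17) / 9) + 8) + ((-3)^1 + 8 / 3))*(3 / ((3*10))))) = -40375 / 151044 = -0.27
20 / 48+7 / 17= 0.83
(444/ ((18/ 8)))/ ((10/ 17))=5032/ 15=335.47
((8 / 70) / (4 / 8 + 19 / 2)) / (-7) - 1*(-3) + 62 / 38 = 4.63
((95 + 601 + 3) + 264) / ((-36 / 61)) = -6527 / 4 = -1631.75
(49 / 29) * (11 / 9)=539 / 261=2.07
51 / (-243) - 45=-3662 / 81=-45.21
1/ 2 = 0.50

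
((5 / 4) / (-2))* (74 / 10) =-37 / 8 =-4.62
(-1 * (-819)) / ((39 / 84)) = 1764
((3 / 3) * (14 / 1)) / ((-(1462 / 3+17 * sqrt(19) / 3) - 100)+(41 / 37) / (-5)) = -422290435 / 17691452529+4072775 * sqrt(19) / 17691452529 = -0.02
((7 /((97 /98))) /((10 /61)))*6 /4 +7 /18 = 284158 /4365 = 65.10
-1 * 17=-17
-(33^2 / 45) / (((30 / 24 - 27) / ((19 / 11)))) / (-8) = -209 / 1030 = -0.20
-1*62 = -62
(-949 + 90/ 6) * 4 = -3736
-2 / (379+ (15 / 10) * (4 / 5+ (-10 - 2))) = -10 / 1811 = -0.01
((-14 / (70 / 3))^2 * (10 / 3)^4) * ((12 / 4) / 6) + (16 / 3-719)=-6223 / 9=-691.44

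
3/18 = 1/6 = 0.17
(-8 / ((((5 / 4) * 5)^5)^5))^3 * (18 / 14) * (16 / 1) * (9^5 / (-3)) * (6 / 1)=12427230266316358044049351538937186627983495145147334656 / 4904544625136859748233053541514706459480916796567805201149738993614268789400512105203233659267425537109375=0.00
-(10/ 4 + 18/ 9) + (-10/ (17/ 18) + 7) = -275/ 34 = -8.09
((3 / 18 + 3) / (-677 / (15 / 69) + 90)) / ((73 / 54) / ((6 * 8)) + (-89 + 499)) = -0.00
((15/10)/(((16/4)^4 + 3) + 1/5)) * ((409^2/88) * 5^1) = 4182025/76032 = 55.00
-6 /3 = -2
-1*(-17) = 17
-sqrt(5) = -2.24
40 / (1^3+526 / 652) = 13040 / 589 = 22.14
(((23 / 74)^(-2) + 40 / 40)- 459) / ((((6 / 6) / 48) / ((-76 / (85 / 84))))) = 1613809.32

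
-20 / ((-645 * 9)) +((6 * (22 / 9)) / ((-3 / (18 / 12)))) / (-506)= 479 / 26703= 0.02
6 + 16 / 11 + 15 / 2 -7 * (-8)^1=1561 / 22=70.95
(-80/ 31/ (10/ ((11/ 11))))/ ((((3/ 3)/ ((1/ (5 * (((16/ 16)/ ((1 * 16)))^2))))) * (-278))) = 1024/ 21545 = 0.05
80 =80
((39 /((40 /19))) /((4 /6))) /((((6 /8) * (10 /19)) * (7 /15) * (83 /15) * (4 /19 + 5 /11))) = 26482599 /646072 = 40.99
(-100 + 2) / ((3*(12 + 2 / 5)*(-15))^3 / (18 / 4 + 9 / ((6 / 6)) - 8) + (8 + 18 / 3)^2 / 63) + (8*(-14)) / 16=-10945684127 / 1563669854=-7.00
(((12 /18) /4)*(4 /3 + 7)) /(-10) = -5 /36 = -0.14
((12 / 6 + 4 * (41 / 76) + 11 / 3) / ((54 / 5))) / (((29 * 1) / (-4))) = -4460 / 44631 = -0.10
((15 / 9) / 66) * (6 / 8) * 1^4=5 / 264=0.02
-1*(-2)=2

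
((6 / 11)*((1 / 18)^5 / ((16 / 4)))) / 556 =1 / 7704398592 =0.00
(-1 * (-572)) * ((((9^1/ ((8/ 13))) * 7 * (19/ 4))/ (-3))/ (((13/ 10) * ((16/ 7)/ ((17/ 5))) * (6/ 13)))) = -29422393/ 128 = -229862.45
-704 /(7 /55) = -38720 /7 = -5531.43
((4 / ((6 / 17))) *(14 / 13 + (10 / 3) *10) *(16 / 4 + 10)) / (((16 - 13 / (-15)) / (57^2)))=314459880 / 299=1051705.28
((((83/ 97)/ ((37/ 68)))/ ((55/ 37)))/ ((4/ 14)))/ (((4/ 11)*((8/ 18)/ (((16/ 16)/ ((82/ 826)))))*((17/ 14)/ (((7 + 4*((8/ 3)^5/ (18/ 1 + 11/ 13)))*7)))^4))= 9706386068613208996111451238626/ 23655654131223403125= 410319918222.07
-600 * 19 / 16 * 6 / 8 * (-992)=530100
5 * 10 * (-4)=-200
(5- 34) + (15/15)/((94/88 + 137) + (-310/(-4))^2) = -3920053/135175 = -29.00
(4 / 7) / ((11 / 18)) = 72 / 77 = 0.94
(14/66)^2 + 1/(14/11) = 0.83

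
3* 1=3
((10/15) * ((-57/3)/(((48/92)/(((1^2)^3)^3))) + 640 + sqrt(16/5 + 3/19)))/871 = 2 * sqrt(30305)/248235 + 7243/15678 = 0.46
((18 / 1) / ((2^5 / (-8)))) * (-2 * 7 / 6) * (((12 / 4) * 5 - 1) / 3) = 49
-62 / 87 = -0.71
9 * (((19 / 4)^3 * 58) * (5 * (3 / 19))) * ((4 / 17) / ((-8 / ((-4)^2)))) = -1413315 / 68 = -20784.04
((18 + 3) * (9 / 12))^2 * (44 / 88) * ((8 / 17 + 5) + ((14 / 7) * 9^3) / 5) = 100221219 / 2720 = 36846.04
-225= -225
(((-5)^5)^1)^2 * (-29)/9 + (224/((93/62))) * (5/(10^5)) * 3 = -177001952999/5625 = -31467013.87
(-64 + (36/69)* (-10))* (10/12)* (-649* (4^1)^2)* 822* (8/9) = 90591677440/207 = 437640953.82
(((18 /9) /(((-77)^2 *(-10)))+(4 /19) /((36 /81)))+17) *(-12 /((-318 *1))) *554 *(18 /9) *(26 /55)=567063643536 /1641888325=345.37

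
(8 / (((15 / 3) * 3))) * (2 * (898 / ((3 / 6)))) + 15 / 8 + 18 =1935.61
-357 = -357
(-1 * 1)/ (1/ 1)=-1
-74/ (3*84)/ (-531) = 37/ 66906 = 0.00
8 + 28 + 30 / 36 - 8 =173 / 6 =28.83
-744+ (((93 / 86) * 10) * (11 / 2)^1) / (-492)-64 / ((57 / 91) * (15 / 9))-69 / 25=-5414362299 / 6699400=-808.19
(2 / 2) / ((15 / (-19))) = -19 / 15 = -1.27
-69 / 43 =-1.60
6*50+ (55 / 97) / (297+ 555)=24793255 / 82644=300.00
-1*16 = -16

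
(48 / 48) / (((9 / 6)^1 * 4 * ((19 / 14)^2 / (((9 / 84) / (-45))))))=-7 / 32490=-0.00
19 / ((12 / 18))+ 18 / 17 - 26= 3.56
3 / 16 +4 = 67 / 16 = 4.19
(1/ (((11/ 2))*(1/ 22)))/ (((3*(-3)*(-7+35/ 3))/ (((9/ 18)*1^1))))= -1/ 21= -0.05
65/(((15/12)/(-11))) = -572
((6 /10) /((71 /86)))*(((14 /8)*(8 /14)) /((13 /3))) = 774 /4615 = 0.17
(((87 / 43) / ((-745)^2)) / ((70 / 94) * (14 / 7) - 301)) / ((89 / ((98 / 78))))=-9541 / 55529841086525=-0.00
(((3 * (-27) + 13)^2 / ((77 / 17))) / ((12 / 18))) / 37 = 117912 / 2849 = 41.39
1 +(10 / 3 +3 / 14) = 4.55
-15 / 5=-3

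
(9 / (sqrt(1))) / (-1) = -9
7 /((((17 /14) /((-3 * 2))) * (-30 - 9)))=196 /221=0.89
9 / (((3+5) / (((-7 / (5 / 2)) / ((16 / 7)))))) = -441 / 320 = -1.38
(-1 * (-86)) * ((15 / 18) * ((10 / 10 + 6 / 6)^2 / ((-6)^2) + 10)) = 19565 / 27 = 724.63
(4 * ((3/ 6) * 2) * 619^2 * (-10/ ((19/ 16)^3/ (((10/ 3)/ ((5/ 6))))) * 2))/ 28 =-125554196480/ 48013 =-2615004.20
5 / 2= 2.50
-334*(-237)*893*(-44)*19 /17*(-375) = 22160717469000 /17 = 1303571615823.53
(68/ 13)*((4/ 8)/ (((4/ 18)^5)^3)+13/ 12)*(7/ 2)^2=514521939281950187/ 2555904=201307224090.56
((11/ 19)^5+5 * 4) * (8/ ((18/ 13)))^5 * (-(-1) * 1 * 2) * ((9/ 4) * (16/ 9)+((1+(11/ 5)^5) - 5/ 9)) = 59482080787587872966656/ 4112189152059375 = 14464821.19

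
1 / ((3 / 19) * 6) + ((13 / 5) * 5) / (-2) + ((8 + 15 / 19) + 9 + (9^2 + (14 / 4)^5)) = 3384781 / 5472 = 618.56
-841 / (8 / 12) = -2523 / 2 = -1261.50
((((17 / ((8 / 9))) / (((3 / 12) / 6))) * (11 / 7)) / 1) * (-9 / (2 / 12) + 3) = -257499 / 7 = -36785.57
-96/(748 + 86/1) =-0.12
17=17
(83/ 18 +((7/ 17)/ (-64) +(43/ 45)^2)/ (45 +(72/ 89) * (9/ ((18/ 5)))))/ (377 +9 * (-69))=-42694032793/ 2249775648000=-0.02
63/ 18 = 7/ 2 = 3.50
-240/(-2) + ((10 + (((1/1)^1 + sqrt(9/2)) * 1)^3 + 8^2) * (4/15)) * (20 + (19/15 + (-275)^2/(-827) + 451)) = 4724093 * sqrt(2)/4135 + 564885974/62025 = 10723.08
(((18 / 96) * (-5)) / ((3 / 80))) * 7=-175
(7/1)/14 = 1/2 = 0.50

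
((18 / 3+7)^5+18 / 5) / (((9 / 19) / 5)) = 35273177 / 9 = 3919241.89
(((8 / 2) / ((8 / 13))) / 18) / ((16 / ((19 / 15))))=247 / 8640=0.03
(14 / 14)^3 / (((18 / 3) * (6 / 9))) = 0.25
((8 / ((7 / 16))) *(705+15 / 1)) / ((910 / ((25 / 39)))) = 9.27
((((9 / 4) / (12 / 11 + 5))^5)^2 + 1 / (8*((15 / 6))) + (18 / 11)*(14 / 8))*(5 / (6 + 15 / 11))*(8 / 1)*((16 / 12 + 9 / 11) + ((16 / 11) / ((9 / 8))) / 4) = 75044542694068174792953179995 / 1915923510683313774202847232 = 39.17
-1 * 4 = -4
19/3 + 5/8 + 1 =191/24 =7.96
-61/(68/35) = -2135/68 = -31.40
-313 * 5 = -1565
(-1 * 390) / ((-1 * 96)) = 4.06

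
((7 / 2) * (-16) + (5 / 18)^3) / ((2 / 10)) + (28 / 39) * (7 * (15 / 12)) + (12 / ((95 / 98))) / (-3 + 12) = -1960780501 / 7202520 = -272.24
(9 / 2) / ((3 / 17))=51 / 2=25.50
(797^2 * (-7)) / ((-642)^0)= -4446463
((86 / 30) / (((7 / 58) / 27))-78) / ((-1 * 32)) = -17.60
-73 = -73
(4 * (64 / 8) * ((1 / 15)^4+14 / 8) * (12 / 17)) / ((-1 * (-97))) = 0.41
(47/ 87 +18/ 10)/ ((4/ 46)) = 11707/ 435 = 26.91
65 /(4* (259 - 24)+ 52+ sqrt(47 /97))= 6254560 /95454161 - 65* sqrt(4559) /95454161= 0.07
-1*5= -5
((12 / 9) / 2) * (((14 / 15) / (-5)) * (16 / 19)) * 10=-896 / 855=-1.05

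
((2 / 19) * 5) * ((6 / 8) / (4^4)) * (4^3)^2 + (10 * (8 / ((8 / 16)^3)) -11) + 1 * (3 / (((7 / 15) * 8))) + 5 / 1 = 641.12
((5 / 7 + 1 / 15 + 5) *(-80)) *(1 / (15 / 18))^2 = -116544 / 175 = -665.97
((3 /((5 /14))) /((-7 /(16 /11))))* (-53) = 92.51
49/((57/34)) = 1666/57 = 29.23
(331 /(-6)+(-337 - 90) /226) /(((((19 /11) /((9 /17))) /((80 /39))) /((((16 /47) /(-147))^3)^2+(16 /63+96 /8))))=-1193983587814999167504657116800 /2716200803006074293761653893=-439.58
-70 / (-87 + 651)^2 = -35 / 159048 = -0.00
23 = 23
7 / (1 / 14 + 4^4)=98 / 3585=0.03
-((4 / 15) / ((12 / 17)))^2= -289 / 2025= -0.14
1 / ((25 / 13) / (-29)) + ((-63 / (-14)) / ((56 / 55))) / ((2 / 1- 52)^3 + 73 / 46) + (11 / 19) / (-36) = -20780296348729 / 1376532523800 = -15.10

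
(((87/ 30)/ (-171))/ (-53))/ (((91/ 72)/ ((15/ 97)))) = 348/ 8888789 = 0.00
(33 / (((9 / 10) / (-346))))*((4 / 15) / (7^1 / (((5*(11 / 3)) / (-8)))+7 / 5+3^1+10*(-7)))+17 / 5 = 559433 / 10620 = 52.68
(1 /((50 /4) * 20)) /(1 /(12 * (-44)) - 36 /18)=-264 /132125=-0.00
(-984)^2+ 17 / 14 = 13555601 / 14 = 968257.21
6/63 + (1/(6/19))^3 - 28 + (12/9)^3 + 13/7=1357/168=8.08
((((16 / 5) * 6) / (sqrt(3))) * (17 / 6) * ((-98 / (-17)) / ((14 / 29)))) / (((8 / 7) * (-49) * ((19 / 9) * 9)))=-58 * sqrt(3) / 285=-0.35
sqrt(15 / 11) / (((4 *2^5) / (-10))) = -5 *sqrt(165) / 704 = -0.09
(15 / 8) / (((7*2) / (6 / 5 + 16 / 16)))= 33 / 112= 0.29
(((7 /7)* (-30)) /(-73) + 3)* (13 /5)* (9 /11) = 29133 /4015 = 7.26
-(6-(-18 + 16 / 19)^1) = -440 / 19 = -23.16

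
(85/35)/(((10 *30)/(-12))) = -17/175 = -0.10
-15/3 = -5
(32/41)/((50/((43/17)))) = 688/17425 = 0.04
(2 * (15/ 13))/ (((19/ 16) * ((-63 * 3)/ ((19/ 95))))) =-0.00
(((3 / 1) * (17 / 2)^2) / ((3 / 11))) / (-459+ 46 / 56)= -22253 / 12829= -1.73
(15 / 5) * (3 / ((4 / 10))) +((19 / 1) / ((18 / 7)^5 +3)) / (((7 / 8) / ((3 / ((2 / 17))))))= 2076707 / 76078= 27.30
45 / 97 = 0.46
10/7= 1.43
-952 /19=-50.11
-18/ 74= -9/ 37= -0.24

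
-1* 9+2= -7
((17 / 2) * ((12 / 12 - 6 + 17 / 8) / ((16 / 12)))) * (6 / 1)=-3519 / 32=-109.97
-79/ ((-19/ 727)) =57433/ 19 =3022.79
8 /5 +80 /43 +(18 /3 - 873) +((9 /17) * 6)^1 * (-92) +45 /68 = -16887753 /14620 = -1155.11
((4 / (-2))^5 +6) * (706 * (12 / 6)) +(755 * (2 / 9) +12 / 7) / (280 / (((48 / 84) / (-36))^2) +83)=-2570515086290 / 70018389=-36712.00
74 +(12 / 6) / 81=5996 / 81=74.02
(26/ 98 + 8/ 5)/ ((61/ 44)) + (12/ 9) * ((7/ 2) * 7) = 1524934/ 44835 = 34.01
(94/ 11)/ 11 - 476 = -57502/ 121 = -475.22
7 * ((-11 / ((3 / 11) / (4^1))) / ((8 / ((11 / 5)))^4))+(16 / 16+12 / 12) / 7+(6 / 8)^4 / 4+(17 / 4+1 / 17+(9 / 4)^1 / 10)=-89117297 / 57120000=-1.56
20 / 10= 2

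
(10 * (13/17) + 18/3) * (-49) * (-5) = 56840/17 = 3343.53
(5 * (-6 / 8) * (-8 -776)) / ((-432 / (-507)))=41405 / 12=3450.42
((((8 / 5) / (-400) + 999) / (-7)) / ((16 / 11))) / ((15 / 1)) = -2747239 / 420000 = -6.54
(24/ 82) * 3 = 36/ 41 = 0.88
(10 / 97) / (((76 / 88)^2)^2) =2342560 / 12641137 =0.19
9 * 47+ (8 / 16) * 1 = 847 / 2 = 423.50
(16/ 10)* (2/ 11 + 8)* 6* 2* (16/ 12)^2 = 3072/ 11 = 279.27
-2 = -2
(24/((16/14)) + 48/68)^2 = 136161/289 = 471.15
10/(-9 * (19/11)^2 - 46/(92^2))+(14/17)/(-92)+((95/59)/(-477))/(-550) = -137982234571381/361880570011455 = -0.38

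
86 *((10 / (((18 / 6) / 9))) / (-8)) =-645 / 2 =-322.50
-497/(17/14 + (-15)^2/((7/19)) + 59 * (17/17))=-0.74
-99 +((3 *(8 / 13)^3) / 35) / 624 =-98963833 / 999635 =-99.00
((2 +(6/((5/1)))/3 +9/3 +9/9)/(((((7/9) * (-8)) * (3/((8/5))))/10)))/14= -96/245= -0.39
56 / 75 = 0.75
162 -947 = -785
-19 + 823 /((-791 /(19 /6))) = -105811 /4746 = -22.29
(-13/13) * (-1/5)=1/5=0.20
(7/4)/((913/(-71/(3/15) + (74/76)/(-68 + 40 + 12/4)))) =-2361009/3469400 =-0.68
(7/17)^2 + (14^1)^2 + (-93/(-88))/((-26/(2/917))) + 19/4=60913732029/303174872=200.92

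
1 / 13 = 0.08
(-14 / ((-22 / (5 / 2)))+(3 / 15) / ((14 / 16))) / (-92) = -1401 / 70840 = -0.02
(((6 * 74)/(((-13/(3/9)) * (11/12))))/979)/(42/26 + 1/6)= -10656/1496891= -0.01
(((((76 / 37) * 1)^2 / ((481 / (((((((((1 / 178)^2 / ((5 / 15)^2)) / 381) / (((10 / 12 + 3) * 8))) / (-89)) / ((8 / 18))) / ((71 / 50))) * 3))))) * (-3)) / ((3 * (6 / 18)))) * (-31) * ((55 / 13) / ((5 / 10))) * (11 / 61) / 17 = -123393364875 / 1297868102064895318711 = -0.00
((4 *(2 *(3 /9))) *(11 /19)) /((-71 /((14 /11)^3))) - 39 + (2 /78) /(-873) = -216990149234 /5557457763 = -39.04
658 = 658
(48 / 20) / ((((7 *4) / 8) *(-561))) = -8 / 6545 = -0.00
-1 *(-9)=9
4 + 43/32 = 171/32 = 5.34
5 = 5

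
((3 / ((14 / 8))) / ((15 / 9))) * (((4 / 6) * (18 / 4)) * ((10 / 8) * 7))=27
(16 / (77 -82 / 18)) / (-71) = -36 / 11573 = -0.00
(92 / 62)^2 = 2116 / 961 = 2.20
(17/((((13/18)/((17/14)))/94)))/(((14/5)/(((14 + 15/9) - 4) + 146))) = 96371385/637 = 151289.46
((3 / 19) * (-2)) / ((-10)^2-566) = 3 / 4427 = 0.00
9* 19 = 171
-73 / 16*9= -657 / 16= -41.06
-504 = -504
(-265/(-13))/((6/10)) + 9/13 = 104/3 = 34.67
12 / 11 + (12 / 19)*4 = 756 / 209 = 3.62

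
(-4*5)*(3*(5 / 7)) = -300 / 7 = -42.86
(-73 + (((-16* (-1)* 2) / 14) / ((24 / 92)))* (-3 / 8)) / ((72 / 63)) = -267 / 4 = -66.75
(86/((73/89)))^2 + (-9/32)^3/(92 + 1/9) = 10993.38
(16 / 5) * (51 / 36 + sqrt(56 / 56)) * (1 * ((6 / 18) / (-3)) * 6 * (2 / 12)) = -116 / 135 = -0.86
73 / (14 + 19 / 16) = 1168 / 243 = 4.81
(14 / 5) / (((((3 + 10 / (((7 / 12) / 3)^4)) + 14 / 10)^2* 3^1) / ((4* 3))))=403536070 / 1765412406609721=0.00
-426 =-426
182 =182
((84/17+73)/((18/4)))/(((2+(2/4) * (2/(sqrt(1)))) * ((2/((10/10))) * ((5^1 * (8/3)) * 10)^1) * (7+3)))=53/24480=0.00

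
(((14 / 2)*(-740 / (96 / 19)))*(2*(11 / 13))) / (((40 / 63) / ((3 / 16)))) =-3410253 / 6656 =-512.36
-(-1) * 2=2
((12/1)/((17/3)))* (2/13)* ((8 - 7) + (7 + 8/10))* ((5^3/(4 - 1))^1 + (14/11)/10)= 662016/5525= 119.82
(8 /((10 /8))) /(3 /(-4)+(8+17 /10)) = 128 /179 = 0.72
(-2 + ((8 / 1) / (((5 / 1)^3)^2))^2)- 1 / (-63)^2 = -1938232167859 / 968994140625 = -2.00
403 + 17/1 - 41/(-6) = 2561/6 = 426.83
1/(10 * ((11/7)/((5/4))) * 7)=1/88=0.01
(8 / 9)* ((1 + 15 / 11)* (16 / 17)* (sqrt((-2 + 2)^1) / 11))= 0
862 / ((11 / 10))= 8620 / 11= 783.64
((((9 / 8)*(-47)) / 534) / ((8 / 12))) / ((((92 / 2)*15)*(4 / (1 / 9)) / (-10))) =47 / 786048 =0.00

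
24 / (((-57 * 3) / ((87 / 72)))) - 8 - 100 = -18497 / 171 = -108.17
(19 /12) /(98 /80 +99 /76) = 3610 /5763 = 0.63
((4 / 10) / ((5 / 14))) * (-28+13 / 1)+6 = -54 / 5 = -10.80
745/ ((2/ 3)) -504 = 1227/ 2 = 613.50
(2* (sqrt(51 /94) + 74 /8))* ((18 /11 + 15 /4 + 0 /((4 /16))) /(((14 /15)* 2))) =3555* sqrt(4794) /57904 + 131535 /2464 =57.63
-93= -93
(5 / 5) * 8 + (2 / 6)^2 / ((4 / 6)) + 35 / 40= 217 / 24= 9.04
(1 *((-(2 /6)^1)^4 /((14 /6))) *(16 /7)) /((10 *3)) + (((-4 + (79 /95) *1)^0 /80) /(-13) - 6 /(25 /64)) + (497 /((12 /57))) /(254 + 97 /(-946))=-30052919156591 /4957171455600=-6.06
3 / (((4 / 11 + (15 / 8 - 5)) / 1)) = -88 / 81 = -1.09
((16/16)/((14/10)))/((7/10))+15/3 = 295/49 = 6.02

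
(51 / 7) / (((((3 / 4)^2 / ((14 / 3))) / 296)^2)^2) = 46936402440419803136 / 177147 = 264957365580110.32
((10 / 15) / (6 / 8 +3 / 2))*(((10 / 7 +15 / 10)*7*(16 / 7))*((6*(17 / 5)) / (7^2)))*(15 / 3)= 89216 / 3087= 28.90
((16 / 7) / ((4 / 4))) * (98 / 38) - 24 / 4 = -2 / 19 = -0.11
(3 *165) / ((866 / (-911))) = -450945 / 866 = -520.72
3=3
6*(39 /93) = 2.52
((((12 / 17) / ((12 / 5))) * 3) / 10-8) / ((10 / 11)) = -2959 / 340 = -8.70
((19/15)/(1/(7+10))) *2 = 646/15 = 43.07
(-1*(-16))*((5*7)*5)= 2800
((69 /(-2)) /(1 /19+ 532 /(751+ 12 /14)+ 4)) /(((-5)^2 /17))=-4.93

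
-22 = -22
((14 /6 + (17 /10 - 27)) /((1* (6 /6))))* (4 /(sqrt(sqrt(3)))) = -1378* 3^(3 /4) /45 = -69.80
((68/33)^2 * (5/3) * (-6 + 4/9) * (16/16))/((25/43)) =-1988320/29403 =-67.62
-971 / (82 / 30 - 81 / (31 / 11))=451515 / 12094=37.33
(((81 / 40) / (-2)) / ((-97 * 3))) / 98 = 27 / 760480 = 0.00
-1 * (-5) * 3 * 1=15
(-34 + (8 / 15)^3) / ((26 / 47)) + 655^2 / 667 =17032848344 / 29264625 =582.03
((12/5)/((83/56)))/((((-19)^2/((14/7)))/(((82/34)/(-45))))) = -18368/38202825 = -0.00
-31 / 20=-1.55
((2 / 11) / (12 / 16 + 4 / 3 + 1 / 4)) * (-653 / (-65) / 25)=3918 / 125125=0.03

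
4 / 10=0.40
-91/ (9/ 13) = -1183/ 9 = -131.44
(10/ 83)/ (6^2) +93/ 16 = 69511/ 11952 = 5.82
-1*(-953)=953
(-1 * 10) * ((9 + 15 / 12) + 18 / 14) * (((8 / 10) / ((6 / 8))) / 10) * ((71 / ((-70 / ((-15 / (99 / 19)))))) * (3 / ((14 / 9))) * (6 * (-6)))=47058516 / 18865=2494.49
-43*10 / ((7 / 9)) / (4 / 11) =-21285 / 14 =-1520.36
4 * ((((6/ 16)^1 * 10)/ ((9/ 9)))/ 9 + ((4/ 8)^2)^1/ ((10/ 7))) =2.37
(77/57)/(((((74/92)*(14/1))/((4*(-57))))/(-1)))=1012/37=27.35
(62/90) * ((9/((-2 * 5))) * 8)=-124/25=-4.96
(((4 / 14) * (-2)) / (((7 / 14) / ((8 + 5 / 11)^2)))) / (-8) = 8649 / 847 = 10.21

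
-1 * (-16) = 16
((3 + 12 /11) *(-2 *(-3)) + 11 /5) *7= 10297 /55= 187.22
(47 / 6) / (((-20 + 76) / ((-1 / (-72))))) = 47 / 24192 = 0.00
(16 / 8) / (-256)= -1 / 128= -0.01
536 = 536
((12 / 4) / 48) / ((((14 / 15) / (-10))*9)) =-25 / 336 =-0.07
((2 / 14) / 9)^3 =1 / 250047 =0.00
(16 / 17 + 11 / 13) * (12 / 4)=1185 / 221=5.36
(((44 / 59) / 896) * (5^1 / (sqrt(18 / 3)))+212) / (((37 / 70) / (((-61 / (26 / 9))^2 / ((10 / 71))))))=392323635 * sqrt(6) / 94445312+7939203741 / 6253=1269673.34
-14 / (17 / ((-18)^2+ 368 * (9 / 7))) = -11160 / 17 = -656.47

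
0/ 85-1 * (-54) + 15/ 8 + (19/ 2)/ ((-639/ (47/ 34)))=4853975/ 86904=55.85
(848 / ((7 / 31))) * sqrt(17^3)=446896 * sqrt(17) / 7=263228.49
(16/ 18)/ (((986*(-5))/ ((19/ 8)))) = -19/ 44370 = -0.00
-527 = -527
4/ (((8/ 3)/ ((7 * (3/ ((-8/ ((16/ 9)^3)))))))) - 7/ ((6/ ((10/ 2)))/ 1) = -4529/ 162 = -27.96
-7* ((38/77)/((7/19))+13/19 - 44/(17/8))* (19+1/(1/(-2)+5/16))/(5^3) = 44450929/3108875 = 14.30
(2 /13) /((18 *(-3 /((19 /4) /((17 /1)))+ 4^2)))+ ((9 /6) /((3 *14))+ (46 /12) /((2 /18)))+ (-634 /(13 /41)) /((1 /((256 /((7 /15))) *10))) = -224587452848 /20475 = -10968862.17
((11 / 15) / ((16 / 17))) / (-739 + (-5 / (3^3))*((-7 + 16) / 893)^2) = -8771939 / 8319738720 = -0.00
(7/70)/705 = 1/7050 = 0.00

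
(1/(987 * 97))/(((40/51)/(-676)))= -2873/319130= -0.01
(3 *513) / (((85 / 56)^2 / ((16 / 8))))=9652608 / 7225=1336.00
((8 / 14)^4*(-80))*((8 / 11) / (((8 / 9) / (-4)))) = 737280 / 26411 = 27.92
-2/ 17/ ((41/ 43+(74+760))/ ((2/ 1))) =-172/ 610351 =-0.00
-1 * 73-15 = -88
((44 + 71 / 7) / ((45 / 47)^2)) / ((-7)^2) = 1.21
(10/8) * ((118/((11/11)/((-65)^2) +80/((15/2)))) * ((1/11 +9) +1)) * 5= 2075214375/2974466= 697.68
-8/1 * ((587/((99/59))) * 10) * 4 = -11082560/99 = -111945.05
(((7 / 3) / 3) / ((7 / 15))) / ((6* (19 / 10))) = 25 / 171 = 0.15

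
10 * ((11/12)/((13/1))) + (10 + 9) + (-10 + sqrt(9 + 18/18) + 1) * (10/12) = 5 * sqrt(10)/6 + 476/39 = 14.84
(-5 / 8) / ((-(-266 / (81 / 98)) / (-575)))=232875 / 208544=1.12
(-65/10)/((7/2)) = -13/7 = -1.86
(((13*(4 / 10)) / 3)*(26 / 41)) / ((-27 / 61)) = -41236 / 16605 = -2.48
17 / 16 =1.06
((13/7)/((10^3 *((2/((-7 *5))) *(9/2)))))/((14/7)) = -13/3600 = -0.00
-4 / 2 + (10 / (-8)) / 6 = -53 / 24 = -2.21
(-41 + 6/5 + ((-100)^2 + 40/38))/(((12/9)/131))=371903367/380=978693.07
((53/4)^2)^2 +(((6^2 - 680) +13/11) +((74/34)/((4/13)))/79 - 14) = 114082401637/3781888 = 30165.46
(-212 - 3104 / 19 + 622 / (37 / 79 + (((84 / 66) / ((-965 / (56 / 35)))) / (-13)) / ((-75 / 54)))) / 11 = 11553697784598 / 133356130699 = 86.64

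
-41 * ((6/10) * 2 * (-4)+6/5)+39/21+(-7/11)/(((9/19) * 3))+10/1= 1652902/10395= 159.01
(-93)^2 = 8649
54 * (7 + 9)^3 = 221184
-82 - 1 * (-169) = 87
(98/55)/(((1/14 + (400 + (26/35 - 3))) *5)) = 1372/1531585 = 0.00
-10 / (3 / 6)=-20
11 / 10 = 1.10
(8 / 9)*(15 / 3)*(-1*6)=-80 / 3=-26.67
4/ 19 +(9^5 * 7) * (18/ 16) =70681685/ 152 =465011.09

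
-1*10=-10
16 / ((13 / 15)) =240 / 13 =18.46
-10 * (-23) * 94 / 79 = 21620 / 79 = 273.67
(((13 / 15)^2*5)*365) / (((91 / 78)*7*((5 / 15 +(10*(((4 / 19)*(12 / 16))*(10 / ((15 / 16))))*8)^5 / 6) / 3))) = 61095266726 / 897934496057509617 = 0.00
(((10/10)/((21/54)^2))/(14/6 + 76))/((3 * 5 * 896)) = 81/12896800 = 0.00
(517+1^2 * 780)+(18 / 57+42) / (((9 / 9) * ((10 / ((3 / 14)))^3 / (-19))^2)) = 2441452050784051 / 1882384000000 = 1297.00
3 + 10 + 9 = 22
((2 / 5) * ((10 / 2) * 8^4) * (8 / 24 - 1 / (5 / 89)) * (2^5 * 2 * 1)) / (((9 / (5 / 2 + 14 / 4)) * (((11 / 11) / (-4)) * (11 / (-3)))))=-1098907648 / 165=-6660046.35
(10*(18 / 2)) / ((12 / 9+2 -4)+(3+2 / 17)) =918 / 25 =36.72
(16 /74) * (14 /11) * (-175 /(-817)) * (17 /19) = 333200 /6317861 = 0.05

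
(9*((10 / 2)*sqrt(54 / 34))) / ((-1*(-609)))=45*sqrt(51) / 3451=0.09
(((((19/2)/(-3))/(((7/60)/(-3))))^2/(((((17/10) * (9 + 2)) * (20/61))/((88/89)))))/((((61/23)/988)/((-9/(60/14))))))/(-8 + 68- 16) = -2214908280/116501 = -19011.93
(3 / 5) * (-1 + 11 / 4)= 21 / 20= 1.05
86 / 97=0.89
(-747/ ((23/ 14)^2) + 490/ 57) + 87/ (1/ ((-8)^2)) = 159805630/ 30153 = 5299.83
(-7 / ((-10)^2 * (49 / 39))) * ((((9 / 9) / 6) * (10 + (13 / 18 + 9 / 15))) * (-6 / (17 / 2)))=13247 / 178500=0.07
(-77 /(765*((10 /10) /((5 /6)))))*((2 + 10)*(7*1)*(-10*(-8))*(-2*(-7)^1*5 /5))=-1207360 /153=-7891.24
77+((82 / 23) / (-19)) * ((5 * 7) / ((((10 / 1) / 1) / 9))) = 31066 / 437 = 71.09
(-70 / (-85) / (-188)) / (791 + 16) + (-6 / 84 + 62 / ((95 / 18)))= 5006492921 / 428787345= 11.68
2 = 2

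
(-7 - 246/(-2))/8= 14.50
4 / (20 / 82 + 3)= 164 / 133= 1.23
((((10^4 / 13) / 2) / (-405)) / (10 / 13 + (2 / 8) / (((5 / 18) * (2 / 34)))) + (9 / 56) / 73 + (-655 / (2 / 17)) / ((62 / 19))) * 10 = -182937468007795 / 10721759076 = -17062.26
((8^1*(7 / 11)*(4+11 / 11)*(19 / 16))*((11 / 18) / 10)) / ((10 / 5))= 133 / 144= 0.92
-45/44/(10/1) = -9/88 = -0.10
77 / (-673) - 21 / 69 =-6482 / 15479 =-0.42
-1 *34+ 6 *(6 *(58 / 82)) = -8.54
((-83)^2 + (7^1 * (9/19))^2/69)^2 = 47460516.41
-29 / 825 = -0.04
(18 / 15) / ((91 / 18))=108 / 455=0.24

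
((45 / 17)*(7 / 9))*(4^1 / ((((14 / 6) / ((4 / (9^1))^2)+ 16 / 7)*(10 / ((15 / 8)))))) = 2940 / 26843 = 0.11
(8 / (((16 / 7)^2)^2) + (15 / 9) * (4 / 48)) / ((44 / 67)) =2133883 / 3244032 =0.66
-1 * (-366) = 366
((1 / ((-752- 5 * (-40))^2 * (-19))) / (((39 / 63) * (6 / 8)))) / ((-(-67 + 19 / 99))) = -77 / 13827281312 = -0.00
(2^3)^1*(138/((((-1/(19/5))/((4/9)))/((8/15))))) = -223744/225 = -994.42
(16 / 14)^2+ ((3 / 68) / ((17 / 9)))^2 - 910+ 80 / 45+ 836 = -41792250575 / 589324176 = -70.92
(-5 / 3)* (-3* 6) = 30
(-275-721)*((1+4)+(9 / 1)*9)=-85656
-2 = -2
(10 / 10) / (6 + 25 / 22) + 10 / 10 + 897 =141008 / 157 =898.14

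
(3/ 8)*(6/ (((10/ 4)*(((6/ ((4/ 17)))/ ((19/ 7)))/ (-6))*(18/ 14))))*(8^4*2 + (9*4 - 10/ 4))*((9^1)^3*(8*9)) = -16406121672/ 85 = -193013196.14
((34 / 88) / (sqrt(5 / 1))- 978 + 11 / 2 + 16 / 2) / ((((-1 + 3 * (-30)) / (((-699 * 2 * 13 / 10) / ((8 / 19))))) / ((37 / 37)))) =-25619049 / 560 + 225777 * sqrt(5) / 61600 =-45740.11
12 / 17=0.71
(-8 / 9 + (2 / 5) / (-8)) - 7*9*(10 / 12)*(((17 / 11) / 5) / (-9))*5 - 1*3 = 10051 / 1980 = 5.08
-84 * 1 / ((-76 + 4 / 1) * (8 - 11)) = -7 / 18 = -0.39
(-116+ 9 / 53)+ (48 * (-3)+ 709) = 23806 / 53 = 449.17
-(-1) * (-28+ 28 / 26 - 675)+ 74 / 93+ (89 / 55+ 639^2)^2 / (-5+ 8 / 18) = -5487835344793524791 / 149946225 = -36598689595.51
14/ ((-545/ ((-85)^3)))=1719550/ 109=15775.69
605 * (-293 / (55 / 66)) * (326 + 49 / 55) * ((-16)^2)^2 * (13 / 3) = -98736815603712 / 5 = -19747363120742.40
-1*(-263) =263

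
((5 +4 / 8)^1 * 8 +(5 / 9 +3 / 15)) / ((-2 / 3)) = -1007 / 15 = -67.13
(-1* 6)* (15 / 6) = -15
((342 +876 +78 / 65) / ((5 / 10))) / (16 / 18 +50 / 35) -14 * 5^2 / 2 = 877.19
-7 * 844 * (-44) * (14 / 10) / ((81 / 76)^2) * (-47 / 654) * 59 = -14572640849536 / 10727235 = -1358471.30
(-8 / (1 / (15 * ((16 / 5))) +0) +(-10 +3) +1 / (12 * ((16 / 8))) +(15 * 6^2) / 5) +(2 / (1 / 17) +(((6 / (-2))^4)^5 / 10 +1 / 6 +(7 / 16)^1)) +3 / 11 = 920510426929 / 2640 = 348678192.02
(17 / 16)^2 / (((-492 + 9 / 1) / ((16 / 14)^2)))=-289 / 94668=-0.00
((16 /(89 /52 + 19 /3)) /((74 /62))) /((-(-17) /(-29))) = -2243904 /789395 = -2.84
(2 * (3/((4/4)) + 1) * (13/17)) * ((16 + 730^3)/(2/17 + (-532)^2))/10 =10114442416/12028525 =840.87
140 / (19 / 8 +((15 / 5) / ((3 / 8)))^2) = 1120 / 531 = 2.11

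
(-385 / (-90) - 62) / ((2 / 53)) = -55067 / 36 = -1529.64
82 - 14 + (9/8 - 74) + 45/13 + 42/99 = -3395/3432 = -0.99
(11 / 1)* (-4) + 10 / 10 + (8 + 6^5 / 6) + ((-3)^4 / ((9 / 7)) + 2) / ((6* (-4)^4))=1936961 / 1536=1261.04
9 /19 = 0.47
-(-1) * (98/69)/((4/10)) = 245/69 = 3.55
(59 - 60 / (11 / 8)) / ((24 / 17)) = 2873 / 264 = 10.88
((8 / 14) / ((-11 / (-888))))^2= 12616704 / 5929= 2127.96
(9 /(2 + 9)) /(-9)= -1 /11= -0.09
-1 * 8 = -8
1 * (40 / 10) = 4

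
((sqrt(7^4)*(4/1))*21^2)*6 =518616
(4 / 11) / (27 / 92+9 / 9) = 368 / 1309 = 0.28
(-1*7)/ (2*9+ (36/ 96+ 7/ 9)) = -72/ 197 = -0.37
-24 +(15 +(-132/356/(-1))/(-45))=-12026/1335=-9.01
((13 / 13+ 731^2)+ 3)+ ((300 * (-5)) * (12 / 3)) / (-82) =21911965 / 41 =534438.17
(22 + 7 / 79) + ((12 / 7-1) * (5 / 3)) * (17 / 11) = 436670 / 18249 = 23.93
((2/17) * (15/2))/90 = 1/102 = 0.01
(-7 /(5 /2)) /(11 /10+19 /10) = -14 /15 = -0.93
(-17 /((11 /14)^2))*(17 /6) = -28322 /363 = -78.02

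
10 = 10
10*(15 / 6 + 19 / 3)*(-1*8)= -2120 / 3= -706.67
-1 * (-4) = 4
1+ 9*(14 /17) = 143 /17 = 8.41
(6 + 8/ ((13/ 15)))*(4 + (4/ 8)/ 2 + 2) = 2475/ 26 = 95.19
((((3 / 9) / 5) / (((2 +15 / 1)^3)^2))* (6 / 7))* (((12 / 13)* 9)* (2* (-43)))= -0.00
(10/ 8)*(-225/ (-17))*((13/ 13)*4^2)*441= 116735.29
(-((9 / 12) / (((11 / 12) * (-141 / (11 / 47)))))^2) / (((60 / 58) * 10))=-87 / 487968100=-0.00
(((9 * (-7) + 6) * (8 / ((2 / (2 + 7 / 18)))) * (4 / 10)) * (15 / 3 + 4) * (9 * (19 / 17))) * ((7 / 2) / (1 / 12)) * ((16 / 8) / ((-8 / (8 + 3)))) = 193633902 / 85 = 2278045.91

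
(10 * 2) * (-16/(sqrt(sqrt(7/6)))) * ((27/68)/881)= -2160 * 6^(1/4) * 7^(3/4)/104839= -0.14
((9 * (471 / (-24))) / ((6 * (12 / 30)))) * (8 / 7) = -2355 / 28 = -84.11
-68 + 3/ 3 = -67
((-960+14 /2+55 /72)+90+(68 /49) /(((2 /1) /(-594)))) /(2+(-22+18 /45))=22480405 /345744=65.02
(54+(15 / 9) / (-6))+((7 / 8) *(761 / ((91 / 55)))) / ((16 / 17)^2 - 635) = 9106130701 / 171530424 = 53.09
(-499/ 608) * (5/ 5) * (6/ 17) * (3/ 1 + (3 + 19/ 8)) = -100299/ 41344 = -2.43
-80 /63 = -1.27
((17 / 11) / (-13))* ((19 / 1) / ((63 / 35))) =-1615 / 1287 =-1.25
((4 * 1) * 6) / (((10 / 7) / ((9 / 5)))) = 756 / 25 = 30.24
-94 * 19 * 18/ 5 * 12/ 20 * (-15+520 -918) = 39831372/ 25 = 1593254.88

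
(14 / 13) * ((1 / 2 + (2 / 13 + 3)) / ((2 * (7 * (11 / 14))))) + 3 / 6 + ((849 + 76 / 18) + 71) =30955025 / 33462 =925.08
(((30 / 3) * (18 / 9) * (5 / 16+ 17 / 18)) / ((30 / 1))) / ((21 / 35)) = 905 / 648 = 1.40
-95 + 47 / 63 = -5938 / 63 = -94.25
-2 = -2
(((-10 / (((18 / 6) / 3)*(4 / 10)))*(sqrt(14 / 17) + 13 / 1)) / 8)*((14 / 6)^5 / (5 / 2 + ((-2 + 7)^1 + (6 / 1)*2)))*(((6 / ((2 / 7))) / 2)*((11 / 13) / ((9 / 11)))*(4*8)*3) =-160697.08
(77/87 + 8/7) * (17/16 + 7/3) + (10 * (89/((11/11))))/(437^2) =38469031025/5582405808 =6.89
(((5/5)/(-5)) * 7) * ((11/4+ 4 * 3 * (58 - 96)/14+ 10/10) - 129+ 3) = 867/4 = 216.75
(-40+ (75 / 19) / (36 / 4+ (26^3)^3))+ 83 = 887180901146164 / 20632113980143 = 43.00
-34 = -34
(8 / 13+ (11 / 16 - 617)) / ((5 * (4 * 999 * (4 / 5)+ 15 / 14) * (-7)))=128065 / 23280504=0.01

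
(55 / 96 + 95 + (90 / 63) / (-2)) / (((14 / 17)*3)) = 1083665 / 28224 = 38.40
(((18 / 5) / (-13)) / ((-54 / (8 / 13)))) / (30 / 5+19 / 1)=8 / 63375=0.00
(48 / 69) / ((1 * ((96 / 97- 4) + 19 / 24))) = -37248 / 118795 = -0.31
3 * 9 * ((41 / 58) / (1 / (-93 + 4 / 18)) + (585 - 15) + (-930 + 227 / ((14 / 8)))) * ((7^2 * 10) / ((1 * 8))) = -113516445 / 232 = -489295.02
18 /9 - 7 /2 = -3 /2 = -1.50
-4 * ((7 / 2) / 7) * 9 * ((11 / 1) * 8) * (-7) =11088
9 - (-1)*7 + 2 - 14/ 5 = 76/ 5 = 15.20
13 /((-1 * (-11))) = 13 /11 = 1.18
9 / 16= 0.56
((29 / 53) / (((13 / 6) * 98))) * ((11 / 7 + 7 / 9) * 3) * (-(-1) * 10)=42920 / 236327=0.18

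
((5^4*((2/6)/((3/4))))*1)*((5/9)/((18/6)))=12500/243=51.44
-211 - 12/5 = -1067/5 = -213.40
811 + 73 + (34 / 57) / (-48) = 1209295 / 1368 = 883.99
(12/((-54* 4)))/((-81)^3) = 0.00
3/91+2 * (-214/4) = -9734/91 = -106.97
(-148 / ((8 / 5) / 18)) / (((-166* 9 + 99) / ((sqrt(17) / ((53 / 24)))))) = 2.23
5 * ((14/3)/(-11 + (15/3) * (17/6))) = 140/19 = 7.37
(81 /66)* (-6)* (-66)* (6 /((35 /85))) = 49572 /7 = 7081.71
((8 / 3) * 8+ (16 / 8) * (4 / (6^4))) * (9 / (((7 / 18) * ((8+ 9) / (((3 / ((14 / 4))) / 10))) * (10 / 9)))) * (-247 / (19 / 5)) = -1213407 / 8330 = -145.67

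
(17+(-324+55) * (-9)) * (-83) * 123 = -24889542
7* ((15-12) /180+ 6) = 2527 /60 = 42.12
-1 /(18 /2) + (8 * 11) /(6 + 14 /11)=1079 /90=11.99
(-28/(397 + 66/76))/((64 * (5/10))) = -133/60476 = -0.00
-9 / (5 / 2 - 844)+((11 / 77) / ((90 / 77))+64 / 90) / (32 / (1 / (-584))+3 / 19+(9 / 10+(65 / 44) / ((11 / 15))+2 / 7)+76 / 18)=6339601724 / 595235508769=0.01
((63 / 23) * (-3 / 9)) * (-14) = 294 / 23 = 12.78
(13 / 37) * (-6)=-78 / 37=-2.11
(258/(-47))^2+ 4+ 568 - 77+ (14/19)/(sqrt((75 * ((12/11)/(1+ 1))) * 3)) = 7 * sqrt(66)/855+ 1160019/2209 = 525.20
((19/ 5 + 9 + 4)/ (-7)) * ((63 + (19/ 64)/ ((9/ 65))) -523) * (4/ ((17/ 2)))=52745/ 102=517.11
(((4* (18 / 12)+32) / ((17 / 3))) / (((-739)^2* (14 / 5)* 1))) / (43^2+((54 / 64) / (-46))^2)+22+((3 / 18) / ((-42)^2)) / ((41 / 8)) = 8877427817321278598263 / 403519108057459122519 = 22.00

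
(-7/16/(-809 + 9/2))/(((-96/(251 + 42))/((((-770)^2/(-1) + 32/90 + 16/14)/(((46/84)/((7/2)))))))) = 670339198249/106580160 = 6289.53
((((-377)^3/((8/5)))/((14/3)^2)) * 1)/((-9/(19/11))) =5090350135/17248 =295126.98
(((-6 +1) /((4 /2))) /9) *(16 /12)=-10 /27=-0.37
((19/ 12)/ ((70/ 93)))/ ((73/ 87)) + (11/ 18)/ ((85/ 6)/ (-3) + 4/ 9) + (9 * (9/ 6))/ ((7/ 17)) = 718463/ 20440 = 35.15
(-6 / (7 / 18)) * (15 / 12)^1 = -19.29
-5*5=-25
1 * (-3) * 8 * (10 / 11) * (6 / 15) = -96 / 11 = -8.73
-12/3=-4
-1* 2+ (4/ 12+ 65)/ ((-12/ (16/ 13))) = -1018/ 117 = -8.70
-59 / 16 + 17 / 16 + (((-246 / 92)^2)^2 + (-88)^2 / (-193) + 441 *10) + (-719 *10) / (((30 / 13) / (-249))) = 780219.37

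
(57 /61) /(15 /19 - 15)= -361 /5490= -0.07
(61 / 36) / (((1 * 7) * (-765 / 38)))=-1159 / 96390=-0.01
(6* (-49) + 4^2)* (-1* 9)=2502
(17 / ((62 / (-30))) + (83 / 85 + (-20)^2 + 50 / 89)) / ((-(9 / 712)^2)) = -525385779712 / 213435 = -2461572.75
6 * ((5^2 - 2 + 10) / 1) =198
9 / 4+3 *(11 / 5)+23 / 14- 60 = -6931 / 140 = -49.51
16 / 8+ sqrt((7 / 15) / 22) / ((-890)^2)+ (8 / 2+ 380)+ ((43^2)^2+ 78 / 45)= sqrt(2310) / 261393000+ 51287831 / 15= 3419188.73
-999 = -999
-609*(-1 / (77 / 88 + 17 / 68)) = 1624 / 3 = 541.33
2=2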